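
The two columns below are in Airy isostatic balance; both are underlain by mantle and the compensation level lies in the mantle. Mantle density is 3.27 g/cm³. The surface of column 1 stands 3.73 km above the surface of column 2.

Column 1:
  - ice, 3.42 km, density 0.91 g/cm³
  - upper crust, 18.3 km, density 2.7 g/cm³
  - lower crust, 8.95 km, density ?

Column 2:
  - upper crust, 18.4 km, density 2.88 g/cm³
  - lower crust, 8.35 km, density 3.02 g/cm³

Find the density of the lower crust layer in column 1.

Take the compensation level at the base of the deeper column (depth z_c below the surface of column 1) and equate Σ ρ_i t_i down to z_c; mantle fills any gap and the z_c terms cancel.
Column 1: 3.42×0.91 + 18.3×2.7 + 8.95×ρ + (z_c − 30.67)×3.27
Column 2: 3.73×0 + 18.4×2.88 + 8.35×3.02 + (z_c − 3.73 − 26.75)×3.27
The z_c×3.27 term appears on both sides and cancels. Collect the known terms of each column as K = Σ(ρt)_known − 3.27 × (depth of known layers): K_1 = 52.5222 − 3.27×30.67 = −47.7687; K_2 = 78.209 − 3.27×(3.73 + 26.75) = −21.4606.
Balance: K_1 + 8.95×ρ = K_2, so ρ = (K_2 − K_1)/8.95 = 26.3081/8.95 = 2.94 g/cm³.

2.94 g/cm³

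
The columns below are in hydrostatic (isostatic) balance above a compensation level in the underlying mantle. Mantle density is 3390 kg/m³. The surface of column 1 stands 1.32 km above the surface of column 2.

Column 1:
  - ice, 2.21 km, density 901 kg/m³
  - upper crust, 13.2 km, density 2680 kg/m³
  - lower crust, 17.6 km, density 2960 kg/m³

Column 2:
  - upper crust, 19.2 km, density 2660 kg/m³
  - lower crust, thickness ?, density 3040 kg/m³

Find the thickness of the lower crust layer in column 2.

11.3 km

Take the compensation level at the base of the deeper column (depth z_c below the surface of column 1) and equate Σ ρ_i t_i down to z_c; mantle fills any gap and the z_c terms cancel.
Column 1: 2.21×901 + 13.2×2680 + 17.6×2960 + (z_c − 33.01)×3390
Column 2: 1.32×0 + 19.2×2660 + x×3040 + (z_c − 1.32 − 19.2 − x)×3390
The z_c×3390 term appears on both sides and cancels. Collect the known terms of each column as K = Σ(ρt)_known − 3390 × (depth of known layers): K_1 = 89463.21 − 3390×33.01 = −22440.69; K_2 = 51072 − 3390×(1.32 + 19.2) = −18490.8.
Balance: K_1 = K_2 − x×(3390 − 3040), so x = (K_2 − K_1)/(3390 − 3040) = 3949.89/350 = 11.3 km.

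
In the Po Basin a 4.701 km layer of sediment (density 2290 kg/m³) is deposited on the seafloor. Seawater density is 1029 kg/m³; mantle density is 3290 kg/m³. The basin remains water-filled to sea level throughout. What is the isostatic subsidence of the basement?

Submarine loading: the sediment displaces seawater, and the subsidence is in turn flooded, so s (ρ_m − ρ_w) = t (ρ_sed − ρ_w).
s = 4.701 km × (2290 − 1029) / (3290 − 1029) = 2.62 km.

2.62 km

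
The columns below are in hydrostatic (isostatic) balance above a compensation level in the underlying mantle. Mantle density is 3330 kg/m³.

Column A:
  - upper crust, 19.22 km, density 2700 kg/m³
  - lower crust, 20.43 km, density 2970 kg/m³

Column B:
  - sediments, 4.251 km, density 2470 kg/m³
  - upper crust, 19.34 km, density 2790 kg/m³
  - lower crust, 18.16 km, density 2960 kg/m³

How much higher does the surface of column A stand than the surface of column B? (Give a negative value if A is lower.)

−0.407 km

For any compensation level in the mantle, the mantle terms cancel and isostasy reduces to e = (Σt_A − Σt_B) − (Σ(ρt)_A − Σ(ρt)_B) / ρ_m.
Σt_A = 39.65 km; Σt_B = 41.751 km; Σ(ρt)_A = 112571.1; Σ(ρt)_B = 118212.17 (in km·kg/m³).
e = (39.65 − 41.751) − (112571.1 − 118212.17) / 3330 = −0.407 km.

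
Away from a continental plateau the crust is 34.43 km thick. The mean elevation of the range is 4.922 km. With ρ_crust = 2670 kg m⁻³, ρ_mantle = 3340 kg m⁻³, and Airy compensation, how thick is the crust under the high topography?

Root depth r = h ρ_c / (ρ_m − ρ_c) = 4.922 km × 2670 / 670 = 19.61 km.
Total thickness = T + h + r = 34.43 km + 4.922 km + 19.61 km = 59 km.

59 km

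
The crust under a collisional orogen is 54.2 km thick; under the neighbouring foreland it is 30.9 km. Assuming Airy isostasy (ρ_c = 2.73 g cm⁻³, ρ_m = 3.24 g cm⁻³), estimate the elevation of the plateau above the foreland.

Excess crust Δ = 54.2 km − 30.9 km = 23.3 km, split between elevation h and root r with h + r = Δ.
Airy balance ρ_c h = (ρ_m − ρ_c) r gives r = h ρ_c/(ρ_m − ρ_c), so h (1 + ρ_c/(ρ_m − ρ_c)) = Δ, i.e. h = Δ (ρ_m − ρ_c)/ρ_m.
h = 23.3 km × 0.51/3.24 = 3.67 km.

3.67 km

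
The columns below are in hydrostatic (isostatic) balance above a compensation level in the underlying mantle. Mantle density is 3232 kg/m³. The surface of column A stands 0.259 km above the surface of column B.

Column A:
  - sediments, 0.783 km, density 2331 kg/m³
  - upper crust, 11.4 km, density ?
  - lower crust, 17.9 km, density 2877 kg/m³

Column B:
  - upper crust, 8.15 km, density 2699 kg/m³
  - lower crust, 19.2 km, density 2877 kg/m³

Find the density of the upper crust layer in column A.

2800 kg/m³

Take the compensation level at the base of the deeper column (depth z_c below the surface of column A) and equate Σ ρ_i t_i down to z_c; mantle fills any gap and the z_c terms cancel.
Column A: 0.783×2331 + 11.4×ρ + 17.9×2877 + (z_c − 30.083)×3232
Column B: 0.259×0 + 8.15×2699 + 19.2×2877 + (z_c − 0.259 − 27.35)×3232
The z_c×3232 term appears on both sides and cancels. Collect the known terms of each column as K = Σ(ρt)_known − 3232 × (depth of known layers): K_A = 53323.473 − 3232×30.083 = −43904.783; K_B = 77235.25 − 3232×(0.259 + 27.35) = −11997.038.
Balance: K_A + 11.4×ρ = K_B, so ρ = (K_B − K_A)/11.4 = 31907.7/11.4 = 2800 kg/m³.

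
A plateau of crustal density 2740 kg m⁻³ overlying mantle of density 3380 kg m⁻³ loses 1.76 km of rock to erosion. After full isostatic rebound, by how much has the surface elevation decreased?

Rebound u = e ρ_c/ρ_m = 1.76 km × 2740/3380 = 1.427 km.
Net surface drop = e − u = 1.76 km − 1.427 km = e (ρ_m − ρ_c)/ρ_m = 0.333 km.

0.333 km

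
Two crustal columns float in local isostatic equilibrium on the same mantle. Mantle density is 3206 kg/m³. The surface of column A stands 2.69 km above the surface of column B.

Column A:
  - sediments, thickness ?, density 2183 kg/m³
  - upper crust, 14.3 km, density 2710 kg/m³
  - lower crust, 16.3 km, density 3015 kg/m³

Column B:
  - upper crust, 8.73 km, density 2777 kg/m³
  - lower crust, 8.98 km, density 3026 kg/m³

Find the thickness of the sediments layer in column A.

3.69 km

Take the compensation level at the base of the deeper column (depth z_c below the surface of column A) and equate Σ ρ_i t_i down to z_c; mantle fills any gap and the z_c terms cancel.
Column A: x×2183 + 14.3×2710 + 16.3×3015 + (z_c − 30.6 − x)×3206
Column B: 2.69×0 + 8.73×2777 + 8.98×3026 + (z_c − 2.69 − 17.71)×3206
The z_c×3206 term appears on both sides and cancels. Collect the known terms of each column as K = Σ(ρt)_known − 3206 × (depth of known layers): K_A = 87897.5 − 3206×30.6 = −10206.1; K_B = 51416.69 − 3206×(2.69 + 17.71) = −13985.71.
Balance: K_A − x×(3206 − 2183) = K_B, so x = (K_A − K_B)/(3206 − 2183) = 3779.61/1023 = 3.69 km.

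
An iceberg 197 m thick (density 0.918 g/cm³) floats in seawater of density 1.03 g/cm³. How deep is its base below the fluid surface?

Draft d = t ρ_obj/ρ_fluid = 197 m × 0.918/1.03 = 176 m.

176 m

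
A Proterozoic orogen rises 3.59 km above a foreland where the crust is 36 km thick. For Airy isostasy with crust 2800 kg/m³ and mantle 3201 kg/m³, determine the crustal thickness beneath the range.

Root depth r = h ρ_c / (ρ_m − ρ_c) = 3.59 km × 2800 / 401 = 25.07 km.
Total thickness = T + h + r = 36 km + 3.59 km + 25.07 km = 64.7 km.

64.7 km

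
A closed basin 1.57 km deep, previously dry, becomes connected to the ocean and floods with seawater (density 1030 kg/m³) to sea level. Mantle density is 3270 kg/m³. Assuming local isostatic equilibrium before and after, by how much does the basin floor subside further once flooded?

After flooding the water column is d + s deep. Its weight must equal the weight of mantle displaced by the extra subsidence s: (d + s) ρ_w = s ρ_m.
s = d ρ_w / (ρ_m − ρ_w) = 1.57 km × 1030/(3270 − 1030) = 0.722 km.

0.722 km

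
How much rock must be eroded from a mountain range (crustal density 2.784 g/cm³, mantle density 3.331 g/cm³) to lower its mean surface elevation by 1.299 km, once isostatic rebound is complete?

7.91 km

Net drop Δ = e − u = e − e ρ_c/ρ_m = e (ρ_m − ρ_c)/ρ_m.
e = Δ ρ_m/(ρ_m − ρ_c) = 1.299 km × 3.331/0.547 = 7.91 km.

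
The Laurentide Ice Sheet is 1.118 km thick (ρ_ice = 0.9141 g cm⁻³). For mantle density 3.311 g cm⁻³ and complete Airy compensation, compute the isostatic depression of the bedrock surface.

Equating mass per unit area of the two columns: the ice load ρ_ice t is balanced by mantle displaced below, ρ_m s.
s = t ρ_ice / ρ_m = 1.118 km × 0.9141/3.311 = 0.309 km.

0.309 km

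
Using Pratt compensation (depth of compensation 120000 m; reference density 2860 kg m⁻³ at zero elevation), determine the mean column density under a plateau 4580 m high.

Pratt balance: ρ_ref D = ρ (D + h).
ρ = ρ_ref D/(D + h) = 2860 × 120000 m/(120000 m + 4580 m) = 2750 kg m⁻³.

2750 kg m⁻³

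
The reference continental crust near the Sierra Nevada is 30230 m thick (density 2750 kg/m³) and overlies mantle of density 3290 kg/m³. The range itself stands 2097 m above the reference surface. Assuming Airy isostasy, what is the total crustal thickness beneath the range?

43000 m

Root depth r = h ρ_c / (ρ_m − ρ_c) = 2097 m × 2750 / 540 = 10680 m.
Total thickness = T + h + r = 30230 m + 2097 m + 10680 m = 43000 m.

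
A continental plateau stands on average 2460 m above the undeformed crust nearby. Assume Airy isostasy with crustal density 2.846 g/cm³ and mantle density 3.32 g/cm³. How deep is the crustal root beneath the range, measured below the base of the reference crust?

14800 m

For local isostatic compensation: the weight of the topography is balanced by the buoyancy of the root, ρ_c h = (ρ_m − ρ_c) r.
r = h · ρ_c / (ρ_m − ρ_c) = 2460 m × 2.846 / (3.32 − 2.846) = 14800 m.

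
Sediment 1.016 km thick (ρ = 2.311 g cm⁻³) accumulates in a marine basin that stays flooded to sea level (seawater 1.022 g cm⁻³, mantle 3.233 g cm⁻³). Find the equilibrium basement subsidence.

Submarine loading: the sediment displaces seawater, and the subsidence is in turn flooded, so s (ρ_m − ρ_w) = t (ρ_sed − ρ_w).
s = 1.016 km × (2.311 − 1.022) / (3.233 − 1.022) = 0.592 km.

0.592 km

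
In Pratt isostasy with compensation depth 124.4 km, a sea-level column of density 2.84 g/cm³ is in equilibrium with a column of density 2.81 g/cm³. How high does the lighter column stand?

ρ_ref D = ρ (D + h) → h = D (ρ_ref − ρ)/ρ.
h = 124.4 km × (2.84 − 2.81)/2.81 = 1.33 km.

1.33 km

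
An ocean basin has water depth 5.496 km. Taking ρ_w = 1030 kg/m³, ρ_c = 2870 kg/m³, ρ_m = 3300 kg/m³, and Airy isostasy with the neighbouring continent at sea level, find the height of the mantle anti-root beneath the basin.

For local isostatic compensation: replacing crust with seawater at the top is compensated by replacing crust with mantle at the base: d (ρ_c − ρ_w) = a (ρ_m − ρ_c).
a = d (ρ_c − ρ_w)/(ρ_m − ρ_c) = 5.496 km × 1840/430 = 23.5 km.

23.5 km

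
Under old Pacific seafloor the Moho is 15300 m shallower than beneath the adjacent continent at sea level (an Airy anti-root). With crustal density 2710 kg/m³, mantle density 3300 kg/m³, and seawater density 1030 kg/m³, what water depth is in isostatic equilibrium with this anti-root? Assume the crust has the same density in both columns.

5370 m

Replacing a thickness d of crust by seawater at the top must be balanced by replacing crust with mantle at the base: d (ρ_c − ρ_w) = a (ρ_m − ρ_c).
d = a (ρ_m − ρ_c)/(ρ_c − ρ_w) = 15300 m × 590/1680 = 5370 m.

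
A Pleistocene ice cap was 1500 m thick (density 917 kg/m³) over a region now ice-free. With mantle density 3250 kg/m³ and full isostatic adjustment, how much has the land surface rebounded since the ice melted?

423 m

Removing the load lets mantle flow back in; uplift u satisfies ρ_ice t = ρ_m u.
u = t ρ_ice/ρ_m = 1500 m × 917/3250 = 423 m.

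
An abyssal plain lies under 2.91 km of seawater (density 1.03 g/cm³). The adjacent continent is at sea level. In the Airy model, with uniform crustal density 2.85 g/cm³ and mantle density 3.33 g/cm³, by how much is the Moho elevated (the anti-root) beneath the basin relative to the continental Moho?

11 km

Isostatic balance requires: replacing crust with seawater at the top is compensated by replacing crust with mantle at the base: d (ρ_c − ρ_w) = a (ρ_m − ρ_c).
a = d (ρ_c − ρ_w)/(ρ_m − ρ_c) = 2.91 km × 1.82/0.48 = 11 km.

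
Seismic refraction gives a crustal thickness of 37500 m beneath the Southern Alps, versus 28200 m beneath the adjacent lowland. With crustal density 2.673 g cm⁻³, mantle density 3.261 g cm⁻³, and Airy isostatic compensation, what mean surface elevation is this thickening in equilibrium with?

1680 m

Excess crust Δ = 37500 m − 28200 m = 9300 m, split between elevation h and root r with h + r = Δ.
Airy balance ρ_c h = (ρ_m − ρ_c) r gives r = h ρ_c/(ρ_m − ρ_c), so h (1 + ρ_c/(ρ_m − ρ_c)) = Δ, i.e. h = Δ (ρ_m − ρ_c)/ρ_m.
h = 9300 m × 0.588/3.261 = 1680 m.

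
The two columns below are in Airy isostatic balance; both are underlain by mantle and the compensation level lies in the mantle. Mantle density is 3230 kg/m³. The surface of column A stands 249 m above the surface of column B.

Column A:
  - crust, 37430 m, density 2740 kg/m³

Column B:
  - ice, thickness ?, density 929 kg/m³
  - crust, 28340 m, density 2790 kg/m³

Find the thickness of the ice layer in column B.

Take the compensation level at the base of the deeper column (depth z_c below the surface of column A) and equate Σ ρ_i t_i down to z_c; mantle fills any gap and the z_c terms cancel.
Column A: 37430×2740 + (z_c − 37430)×3230
Column B: 249×0 + x×929 + 28340×2790 + (z_c − 249 − 28340 − x)×3230
The z_c×3230 term appears on both sides and cancels. Collect the known terms of each column as K = Σ(ρt)_known − 3230 × (depth of known layers): K_A = 102558200 − 3230×37430 = −18340700; K_B = 79068600 − 3230×(249 + 28340) = −13273870.
Balance: K_A = K_B − x×(3230 − 929), so x = (K_B − K_A)/(3230 − 929) = 5066830/2301 = 2200 m.

2200 m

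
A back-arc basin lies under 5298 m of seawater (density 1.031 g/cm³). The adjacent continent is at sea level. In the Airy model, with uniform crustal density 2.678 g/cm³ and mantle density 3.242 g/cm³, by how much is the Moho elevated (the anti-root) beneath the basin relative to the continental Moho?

15500 m

By Archimedes' principle applied to the lithosphere: replacing crust with seawater at the top is compensated by replacing crust with mantle at the base: d (ρ_c − ρ_w) = a (ρ_m − ρ_c).
a = d (ρ_c − ρ_w)/(ρ_m − ρ_c) = 5298 m × 1.647/0.564 = 15500 m.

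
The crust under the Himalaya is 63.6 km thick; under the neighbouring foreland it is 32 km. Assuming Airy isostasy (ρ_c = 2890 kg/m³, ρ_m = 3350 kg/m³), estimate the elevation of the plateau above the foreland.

Excess crust Δ = 63.6 km − 32 km = 31.6 km, split between elevation h and root r with h + r = Δ.
Airy balance ρ_c h = (ρ_m − ρ_c) r gives r = h ρ_c/(ρ_m − ρ_c), so h (1 + ρ_c/(ρ_m − ρ_c)) = Δ, i.e. h = Δ (ρ_m − ρ_c)/ρ_m.
h = 31.6 km × 460/3350 = 4.34 km.

4.34 km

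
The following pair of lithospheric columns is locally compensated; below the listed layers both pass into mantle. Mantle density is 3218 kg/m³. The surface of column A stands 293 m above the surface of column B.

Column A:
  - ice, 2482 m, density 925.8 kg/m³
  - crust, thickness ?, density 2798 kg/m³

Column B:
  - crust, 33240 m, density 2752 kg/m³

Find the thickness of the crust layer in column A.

Take the compensation level at the base of the deeper column (depth z_c below the surface of column A) and equate Σ ρ_i t_i down to z_c; mantle fills any gap and the z_c terms cancel.
Column A: 2482×925.8 + x×2798 + (z_c − 2482 − x)×3218
Column B: 293×0 + 33240×2752 + (z_c − 293 − 33240)×3218
The z_c×3218 term appears on both sides and cancels. Collect the known terms of each column as K = Σ(ρt)_known − 3218 × (depth of known layers): K_A = 2297835.6 − 3218×2482 = −5689240.4; K_B = 91476480 − 3218×(293 + 33240) = −16432714.
Balance: K_A − x×(3218 − 2798) = K_B, so x = (K_A − K_B)/(3218 − 2798) = 10743500/420 = 25600 m.

25600 m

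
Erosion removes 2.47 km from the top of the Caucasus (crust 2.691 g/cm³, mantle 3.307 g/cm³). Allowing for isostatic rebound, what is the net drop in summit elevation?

0.46 km

Rebound u = e ρ_c/ρ_m = 2.47 km × 2.691/3.307 = 2.01 km.
Net surface drop = e − u = 2.47 km − 2.01 km = e (ρ_m − ρ_c)/ρ_m = 0.46 km.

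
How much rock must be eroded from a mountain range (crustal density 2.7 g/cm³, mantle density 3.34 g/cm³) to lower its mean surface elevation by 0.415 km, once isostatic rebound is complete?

Net drop Δ = e − u = e − e ρ_c/ρ_m = e (ρ_m − ρ_c)/ρ_m.
e = Δ ρ_m/(ρ_m − ρ_c) = 0.415 km × 3.34/0.64 = 2.17 km.

2.17 km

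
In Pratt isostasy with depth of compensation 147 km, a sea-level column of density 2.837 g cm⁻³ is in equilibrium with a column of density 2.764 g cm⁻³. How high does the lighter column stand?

3.88 km

ρ_ref D = ρ (D + h) → h = D (ρ_ref − ρ)/ρ.
h = 147 km × (2.837 − 2.764)/2.764 = 3.88 km.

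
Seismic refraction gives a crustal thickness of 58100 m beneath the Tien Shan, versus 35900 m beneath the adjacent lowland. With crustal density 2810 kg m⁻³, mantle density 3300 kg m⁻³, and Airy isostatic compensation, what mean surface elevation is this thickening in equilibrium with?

Excess crust Δ = 58100 m − 35900 m = 22200 m, split between elevation h and root r with h + r = Δ.
Airy balance ρ_c h = (ρ_m − ρ_c) r gives r = h ρ_c/(ρ_m − ρ_c), so h (1 + ρ_c/(ρ_m − ρ_c)) = Δ, i.e. h = Δ (ρ_m − ρ_c)/ρ_m.
h = 22200 m × 490/3300 = 3300 m.

3300 m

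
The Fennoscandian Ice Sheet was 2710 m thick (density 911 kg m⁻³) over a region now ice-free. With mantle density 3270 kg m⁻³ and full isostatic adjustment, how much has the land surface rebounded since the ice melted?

755 m

Removing the load lets mantle flow back in; uplift u satisfies ρ_ice t = ρ_m u.
u = t ρ_ice/ρ_m = 2710 m × 911/3270 = 755 m.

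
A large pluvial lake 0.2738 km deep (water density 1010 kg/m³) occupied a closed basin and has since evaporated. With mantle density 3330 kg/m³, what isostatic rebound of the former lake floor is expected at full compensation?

u = d ρ_w/ρ_m = 0.2738 km × 1010/3330 = 0.083 km.

0.083 km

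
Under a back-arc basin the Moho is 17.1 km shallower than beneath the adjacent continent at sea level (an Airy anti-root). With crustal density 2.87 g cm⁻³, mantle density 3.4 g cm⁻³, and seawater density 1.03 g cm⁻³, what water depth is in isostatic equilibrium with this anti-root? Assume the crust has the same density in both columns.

Replacing a thickness d of crust by seawater at the top must be balanced by replacing crust with mantle at the base: d (ρ_c − ρ_w) = a (ρ_m − ρ_c).
d = a (ρ_m − ρ_c)/(ρ_c − ρ_w) = 17.1 km × 0.53/1.84 = 4.93 km.

4.93 km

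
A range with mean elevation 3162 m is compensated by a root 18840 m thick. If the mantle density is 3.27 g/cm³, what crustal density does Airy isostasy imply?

2.8 g/cm³

ρ_c h = (ρ_m − ρ_c) r → ρ_c (h + r) = ρ_m r → ρ_c = ρ_m r / (h + r).
ρ_c = 3.27 × 18840 m / (3162 m + 18840 m) = 2.8 g/cm³.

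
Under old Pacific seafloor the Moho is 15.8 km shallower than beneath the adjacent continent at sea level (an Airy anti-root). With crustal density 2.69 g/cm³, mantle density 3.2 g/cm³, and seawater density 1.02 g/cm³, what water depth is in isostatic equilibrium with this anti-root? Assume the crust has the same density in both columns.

4.83 km

Replacing a thickness d of crust by seawater at the top must be balanced by replacing crust with mantle at the base: d (ρ_c − ρ_w) = a (ρ_m − ρ_c).
d = a (ρ_m − ρ_c)/(ρ_c − ρ_w) = 15.8 km × 0.51/1.67 = 4.83 km.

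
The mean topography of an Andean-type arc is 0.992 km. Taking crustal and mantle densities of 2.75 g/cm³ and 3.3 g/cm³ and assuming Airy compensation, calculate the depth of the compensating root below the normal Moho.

For local isostatic compensation: the weight of the topography is balanced by the buoyancy of the root, ρ_c h = (ρ_m − ρ_c) r.
r = h · ρ_c / (ρ_m − ρ_c) = 0.992 km × 2.75 / (3.3 − 2.75) = 4.96 km.

4.96 km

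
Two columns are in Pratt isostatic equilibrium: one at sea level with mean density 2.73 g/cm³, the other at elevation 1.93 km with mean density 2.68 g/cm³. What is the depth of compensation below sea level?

103 km

ρ_ref D = ρ (D + h) → D (ρ_ref − ρ) = ρ h.
D = ρ h/(ρ_ref − ρ) = 2.68 × 1.93 km/(2.73 − 2.68) = 103 km.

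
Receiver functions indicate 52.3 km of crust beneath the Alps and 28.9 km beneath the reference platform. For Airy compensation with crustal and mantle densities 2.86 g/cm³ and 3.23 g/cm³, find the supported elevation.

Excess crust Δ = 52.3 km − 28.9 km = 23.4 km, split between elevation h and root r with h + r = Δ.
Airy balance ρ_c h = (ρ_m − ρ_c) r gives r = h ρ_c/(ρ_m − ρ_c), so h (1 + ρ_c/(ρ_m − ρ_c)) = Δ, i.e. h = Δ (ρ_m − ρ_c)/ρ_m.
h = 23.4 km × 0.37/3.23 = 2.68 km.

2.68 km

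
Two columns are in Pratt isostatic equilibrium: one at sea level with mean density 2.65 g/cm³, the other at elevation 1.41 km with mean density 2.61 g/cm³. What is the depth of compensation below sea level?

92 km

ρ_ref D = ρ (D + h) → D (ρ_ref − ρ) = ρ h.
D = ρ h/(ρ_ref − ρ) = 2.61 × 1.41 km/(2.65 − 2.61) = 92 km.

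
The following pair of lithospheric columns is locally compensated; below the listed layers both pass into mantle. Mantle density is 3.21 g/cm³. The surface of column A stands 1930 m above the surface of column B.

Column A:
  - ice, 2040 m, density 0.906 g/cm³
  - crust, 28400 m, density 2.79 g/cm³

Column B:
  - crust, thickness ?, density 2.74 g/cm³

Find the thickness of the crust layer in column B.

Take the compensation level at the base of the deeper column (depth z_c below the surface of column A) and equate Σ ρ_i t_i down to z_c; mantle fills any gap and the z_c terms cancel.
Column A: 2040×0.906 + 28400×2.79 + (z_c − 30440)×3.21
Column B: 1930×0 + x×2.74 + (z_c − 1930 − 0 − x)×3.21
The z_c×3.21 term appears on both sides and cancels. Collect the known terms of each column as K = Σ(ρt)_known − 3.21 × (depth of known layers): K_A = 81084.24 − 3.21×30440 = −16628.16; K_B = 0 − 3.21×(1930 + 0) = −6195.3.
Balance: K_A = K_B − x×(3.21 − 2.74), so x = (K_B − K_A)/(3.21 − 2.74) = 10432.9/0.47 = 22200 m.

22200 m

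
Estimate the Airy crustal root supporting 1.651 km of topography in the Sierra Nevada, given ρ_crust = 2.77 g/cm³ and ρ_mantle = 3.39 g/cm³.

In Airy isostatic equilibrium: the weight of the topography is balanced by the buoyancy of the root, ρ_c h = (ρ_m − ρ_c) r.
r = h · ρ_c / (ρ_m − ρ_c) = 1.651 km × 2.77 / (3.39 − 2.77) = 7.38 km.

7.38 km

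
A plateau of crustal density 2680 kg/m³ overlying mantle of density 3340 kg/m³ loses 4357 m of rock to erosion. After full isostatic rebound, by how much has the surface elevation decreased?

Rebound u = e ρ_c/ρ_m = 4357 m × 2680/3340 = 3496 m.
Net surface drop = e − u = 4357 m − 3496 m = e (ρ_m − ρ_c)/ρ_m = 861 m.

861 m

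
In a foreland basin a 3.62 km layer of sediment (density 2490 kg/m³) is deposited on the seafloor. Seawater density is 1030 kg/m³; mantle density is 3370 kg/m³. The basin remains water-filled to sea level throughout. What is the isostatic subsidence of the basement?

Submarine loading: the sediment displaces seawater, and the subsidence is in turn flooded, so s (ρ_m − ρ_w) = t (ρ_sed − ρ_w).
s = 3.62 km × (2490 − 1030) / (3370 − 1030) = 2.26 km.

2.26 km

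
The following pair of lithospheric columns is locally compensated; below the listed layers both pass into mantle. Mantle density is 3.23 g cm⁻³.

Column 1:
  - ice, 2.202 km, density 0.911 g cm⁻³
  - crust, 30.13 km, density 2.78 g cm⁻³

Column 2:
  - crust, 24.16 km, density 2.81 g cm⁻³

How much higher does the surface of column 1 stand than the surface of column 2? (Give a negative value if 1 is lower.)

2.64 km

For any compensation level in the mantle, the mantle terms cancel and isostasy reduces to e = (Σt_1 − Σt_2) − (Σ(ρt)_1 − Σ(ρt)_2) / ρ_m.
Σt_1 = 32.332 km; Σt_2 = 24.16 km; Σ(ρt)_1 = 85.767422; Σ(ρt)_2 = 67.8896 (in km·g cm⁻³).
e = (32.332 − 24.16) − (85.767422 − 67.8896) / 3.23 = 2.64 km.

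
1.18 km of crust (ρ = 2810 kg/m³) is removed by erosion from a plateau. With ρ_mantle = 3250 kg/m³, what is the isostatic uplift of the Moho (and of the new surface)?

1.02 km

Unloading: uplift u = e ρ_c/ρ_m = 1.18 km × 2810/3250 = 1.02 km.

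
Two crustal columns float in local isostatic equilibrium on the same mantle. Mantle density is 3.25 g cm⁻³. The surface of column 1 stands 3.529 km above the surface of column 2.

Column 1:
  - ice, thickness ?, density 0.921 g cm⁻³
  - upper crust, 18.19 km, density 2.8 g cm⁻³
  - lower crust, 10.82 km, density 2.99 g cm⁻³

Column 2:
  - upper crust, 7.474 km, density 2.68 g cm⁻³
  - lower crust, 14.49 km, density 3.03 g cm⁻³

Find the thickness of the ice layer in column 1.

3.4 km

Take the compensation level at the base of the deeper column (depth z_c below the surface of column 1) and equate Σ ρ_i t_i down to z_c; mantle fills any gap and the z_c terms cancel.
Column 1: x×0.921 + 18.19×2.8 + 10.82×2.99 + (z_c − 29.01 − x)×3.25
Column 2: 3.529×0 + 7.474×2.68 + 14.49×3.03 + (z_c − 3.529 − 21.964)×3.25
The z_c×3.25 term appears on both sides and cancels. Collect the known terms of each column as K = Σ(ρt)_known − 3.25 × (depth of known layers): K_1 = 83.2838 − 3.25×29.01 = −10.9987; K_2 = 63.93502 − 3.25×(3.529 + 21.964) = −18.91723.
Balance: K_1 − x×(3.25 − 0.921) = K_2, so x = (K_1 − K_2)/(3.25 − 0.921) = 7.91853/2.329 = 3.4 km.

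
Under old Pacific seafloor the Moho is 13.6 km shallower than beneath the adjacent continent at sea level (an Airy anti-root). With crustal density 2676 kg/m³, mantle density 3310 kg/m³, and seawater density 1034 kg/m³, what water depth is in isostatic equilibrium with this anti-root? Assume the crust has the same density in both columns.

Replacing a thickness d of crust by seawater at the top must be balanced by replacing crust with mantle at the base: d (ρ_c − ρ_w) = a (ρ_m − ρ_c).
d = a (ρ_m − ρ_c)/(ρ_c − ρ_w) = 13.6 km × 634/1642 = 5.25 km.

5.25 km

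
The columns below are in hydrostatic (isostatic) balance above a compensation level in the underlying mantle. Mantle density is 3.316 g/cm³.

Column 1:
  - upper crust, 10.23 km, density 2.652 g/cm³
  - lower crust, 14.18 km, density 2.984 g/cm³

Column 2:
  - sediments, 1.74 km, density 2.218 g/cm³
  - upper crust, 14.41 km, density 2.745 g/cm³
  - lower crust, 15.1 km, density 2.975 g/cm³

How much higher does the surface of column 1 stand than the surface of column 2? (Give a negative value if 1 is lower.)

For any compensation level in the mantle, the mantle terms cancel and isostasy reduces to e = (Σt_1 − Σt_2) − (Σ(ρt)_1 − Σ(ρt)_2) / ρ_m.
Σt_1 = 24.41 km; Σt_2 = 31.25 km; Σ(ρt)_1 = 69.44308; Σ(ρt)_2 = 88.33727 (in km·g/cm³).
e = (24.41 − 31.25) − (69.44308 − 88.33727) / 3.316 = −1.14 km.

−1.14 km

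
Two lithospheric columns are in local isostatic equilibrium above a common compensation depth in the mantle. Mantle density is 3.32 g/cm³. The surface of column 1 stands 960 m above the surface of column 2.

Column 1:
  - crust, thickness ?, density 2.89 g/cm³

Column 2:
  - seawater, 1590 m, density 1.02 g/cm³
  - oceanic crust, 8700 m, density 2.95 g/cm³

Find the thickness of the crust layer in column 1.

Take the compensation level at the base of the deeper column (depth z_c below the surface of column 1) and equate Σ ρ_i t_i down to z_c; mantle fills any gap and the z_c terms cancel.
Column 1: x×2.89 + (z_c − 0 − x)×3.32
Column 2: 960×0 + 1590×1.02 + 8700×2.95 + (z_c − 960 − 10290)×3.32
The z_c×3.32 term appears on both sides and cancels. Collect the known terms of each column as K = Σ(ρt)_known − 3.32 × (depth of known layers): K_1 = 0 − 3.32×0 = 0; K_2 = 27286.8 − 3.32×(960 + 10290) = −10063.2.
Balance: K_1 − x×(3.32 − 2.89) = K_2, so x = (K_1 − K_2)/(3.32 − 2.89) = 10063.2/0.43 = 23400 m.

23400 m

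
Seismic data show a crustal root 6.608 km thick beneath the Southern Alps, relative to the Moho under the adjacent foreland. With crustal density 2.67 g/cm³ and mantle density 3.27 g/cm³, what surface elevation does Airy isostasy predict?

1.48 km

For local isostatic compensation: ρ_c h = (ρ_m − ρ_c) r.
h = r (ρ_m − ρ_c) / ρ_c = 6.608 km × (3.27 − 2.67) / 2.67 = 1.48 km.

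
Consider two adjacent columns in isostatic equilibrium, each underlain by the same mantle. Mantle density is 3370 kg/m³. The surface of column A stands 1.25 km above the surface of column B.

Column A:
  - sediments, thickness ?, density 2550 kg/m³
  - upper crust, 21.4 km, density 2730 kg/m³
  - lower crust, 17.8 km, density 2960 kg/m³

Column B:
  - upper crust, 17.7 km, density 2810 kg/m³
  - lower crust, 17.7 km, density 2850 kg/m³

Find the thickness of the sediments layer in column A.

2.85 km

Take the compensation level at the base of the deeper column (depth z_c below the surface of column A) and equate Σ ρ_i t_i down to z_c; mantle fills any gap and the z_c terms cancel.
Column A: x×2550 + 21.4×2730 + 17.8×2960 + (z_c − 39.2 − x)×3370
Column B: 1.25×0 + 17.7×2810 + 17.7×2850 + (z_c − 1.25 − 35.4)×3370
The z_c×3370 term appears on both sides and cancels. Collect the known terms of each column as K = Σ(ρt)_known − 3370 × (depth of known layers): K_A = 111110 − 3370×39.2 = −20994; K_B = 100182 − 3370×(1.25 + 35.4) = −23328.5.
Balance: K_A − x×(3370 − 2550) = K_B, so x = (K_A − K_B)/(3370 − 2550) = 2334.5/820 = 2.85 km.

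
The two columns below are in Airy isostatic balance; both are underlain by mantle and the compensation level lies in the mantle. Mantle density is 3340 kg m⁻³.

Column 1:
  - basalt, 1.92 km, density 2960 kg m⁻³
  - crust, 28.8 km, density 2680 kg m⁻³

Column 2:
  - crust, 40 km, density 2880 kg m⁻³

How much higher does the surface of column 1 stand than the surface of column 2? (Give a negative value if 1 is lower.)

0.4 km

For any compensation level in the mantle, the mantle terms cancel and isostasy reduces to e = (Σt_1 − Σt_2) − (Σ(ρt)_1 − Σ(ρt)_2) / ρ_m.
Σt_1 = 30.72 km; Σt_2 = 40 km; Σ(ρt)_1 = 82867.2; Σ(ρt)_2 = 115200 (in km·kg m⁻³).
e = (30.72 − 40) − (82867.2 − 115200) / 3340 = 0.4 km.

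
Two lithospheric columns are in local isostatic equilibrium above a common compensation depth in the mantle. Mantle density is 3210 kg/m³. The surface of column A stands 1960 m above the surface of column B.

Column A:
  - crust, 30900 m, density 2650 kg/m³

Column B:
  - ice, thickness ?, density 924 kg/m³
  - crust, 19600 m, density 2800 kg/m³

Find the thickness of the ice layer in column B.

Take the compensation level at the base of the deeper column (depth z_c below the surface of column A) and equate Σ ρ_i t_i down to z_c; mantle fills any gap and the z_c terms cancel.
Column A: 30900×2650 + (z_c − 30900)×3210
Column B: 1960×0 + x×924 + 19600×2800 + (z_c − 1960 − 19600 − x)×3210
The z_c×3210 term appears on both sides and cancels. Collect the known terms of each column as K = Σ(ρt)_known − 3210 × (depth of known layers): K_A = 81885000 − 3210×30900 = −17304000; K_B = 54880000 − 3210×(1960 + 19600) = −14327600.
Balance: K_A = K_B − x×(3210 − 924), so x = (K_B − K_A)/(3210 − 924) = 2976400/2286 = 1300 m.

1300 m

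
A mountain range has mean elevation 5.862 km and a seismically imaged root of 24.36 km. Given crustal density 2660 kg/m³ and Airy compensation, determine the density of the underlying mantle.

Airy balance: ρ_c h = (ρ_m − ρ_c) r → ρ_m = ρ_c (1 + h/r).
ρ_m = 2660 × (1 + 5.862 km/24.36 km) = 3300 kg/m³.

3300 kg/m³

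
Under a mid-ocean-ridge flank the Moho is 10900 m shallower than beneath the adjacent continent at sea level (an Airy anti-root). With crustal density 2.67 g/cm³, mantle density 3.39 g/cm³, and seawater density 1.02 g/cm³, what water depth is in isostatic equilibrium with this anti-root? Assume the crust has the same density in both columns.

4760 m

Replacing a thickness d of crust by seawater at the top must be balanced by replacing crust with mantle at the base: d (ρ_c − ρ_w) = a (ρ_m − ρ_c).
d = a (ρ_m − ρ_c)/(ρ_c − ρ_w) = 10900 m × 0.72/1.65 = 4760 m.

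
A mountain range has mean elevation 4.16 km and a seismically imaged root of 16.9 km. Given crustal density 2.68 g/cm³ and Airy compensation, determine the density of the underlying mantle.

3.34 g/cm³

Airy balance: ρ_c h = (ρ_m − ρ_c) r → ρ_m = ρ_c (1 + h/r).
ρ_m = 2.68 × (1 + 4.16 km/16.9 km) = 3.34 g/cm³.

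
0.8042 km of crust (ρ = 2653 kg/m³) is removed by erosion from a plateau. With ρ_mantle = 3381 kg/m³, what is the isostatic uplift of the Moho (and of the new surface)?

0.631 km

Unloading: uplift u = e ρ_c/ρ_m = 0.8042 km × 2653/3381 = 0.631 km.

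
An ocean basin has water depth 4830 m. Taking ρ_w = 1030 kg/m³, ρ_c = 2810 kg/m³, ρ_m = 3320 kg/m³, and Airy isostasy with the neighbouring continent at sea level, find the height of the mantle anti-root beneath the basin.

Isostatic balance requires: replacing crust with seawater at the top is compensated by replacing crust with mantle at the base: d (ρ_c − ρ_w) = a (ρ_m − ρ_c).
a = d (ρ_c − ρ_w)/(ρ_m − ρ_c) = 4830 m × 1780/510 = 16900 m.

16900 m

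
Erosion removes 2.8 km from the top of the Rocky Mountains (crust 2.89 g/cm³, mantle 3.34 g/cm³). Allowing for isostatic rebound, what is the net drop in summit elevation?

Rebound u = e ρ_c/ρ_m = 2.8 km × 2.89/3.34 = 2.423 km.
Net surface drop = e − u = 2.8 km − 2.423 km = e (ρ_m − ρ_c)/ρ_m = 0.377 km.

0.377 km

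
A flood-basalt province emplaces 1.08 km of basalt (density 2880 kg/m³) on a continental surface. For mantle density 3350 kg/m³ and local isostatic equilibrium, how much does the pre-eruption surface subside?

Subaerial loading: s = t ρ_load / ρ_m.
s = 1.08 km × 2880/3350 = 0.928 km.

0.928 km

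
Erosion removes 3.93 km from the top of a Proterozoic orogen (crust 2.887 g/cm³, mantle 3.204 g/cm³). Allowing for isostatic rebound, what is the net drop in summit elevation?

Rebound u = e ρ_c/ρ_m = 3.93 km × 2.887/3.204 = 3.541 km.
Net surface drop = e − u = 3.93 km − 3.541 km = e (ρ_m − ρ_c)/ρ_m = 0.389 km.

0.389 km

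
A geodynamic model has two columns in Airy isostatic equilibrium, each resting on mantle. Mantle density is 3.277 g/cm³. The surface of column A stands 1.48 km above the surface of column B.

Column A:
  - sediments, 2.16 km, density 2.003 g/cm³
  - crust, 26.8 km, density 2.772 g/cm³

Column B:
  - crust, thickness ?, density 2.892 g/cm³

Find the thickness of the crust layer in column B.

29.7 km

Take the compensation level at the base of the deeper column (depth z_c below the surface of column A) and equate Σ ρ_i t_i down to z_c; mantle fills any gap and the z_c terms cancel.
Column A: 2.16×2.003 + 26.8×2.772 + (z_c − 28.96)×3.277
Column B: 1.48×0 + x×2.892 + (z_c − 1.48 − 0 − x)×3.277
The z_c×3.277 term appears on both sides and cancels. Collect the known terms of each column as K = Σ(ρt)_known − 3.277 × (depth of known layers): K_A = 78.61608 − 3.277×28.96 = −16.28584; K_B = 0 − 3.277×(1.48 + 0) = −4.84996.
Balance: K_A = K_B − x×(3.277 − 2.892), so x = (K_B − K_A)/(3.277 − 2.892) = 11.4359/0.385 = 29.7 km.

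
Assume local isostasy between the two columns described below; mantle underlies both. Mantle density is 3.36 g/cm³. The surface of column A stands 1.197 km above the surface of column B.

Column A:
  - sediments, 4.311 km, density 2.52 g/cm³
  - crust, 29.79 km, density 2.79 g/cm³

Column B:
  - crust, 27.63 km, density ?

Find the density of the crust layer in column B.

Take the compensation level at the base of the deeper column (depth z_c below the surface of column A) and equate Σ ρ_i t_i down to z_c; mantle fills any gap and the z_c terms cancel.
Column A: 4.311×2.52 + 29.79×2.79 + (z_c − 34.101)×3.36
Column B: 1.197×0 + 27.63×ρ + (z_c − 1.197 − 27.63)×3.36
The z_c×3.36 term appears on both sides and cancels. Collect the known terms of each column as K = Σ(ρt)_known − 3.36 × (depth of known layers): K_A = 93.97782 − 3.36×34.101 = −20.60154; K_B = 0 − 3.36×(1.197 + 27.63) = −96.85872.
Balance: K_A = K_B + 27.63×ρ, so ρ = (K_A − K_B)/27.63 = 76.2572/27.63 = 2.76 g/cm³.

2.76 g/cm³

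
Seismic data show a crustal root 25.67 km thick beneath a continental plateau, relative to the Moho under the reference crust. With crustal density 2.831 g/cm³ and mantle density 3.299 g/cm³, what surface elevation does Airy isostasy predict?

4.24 km

Isostatic balance requires: ρ_c h = (ρ_m − ρ_c) r.
h = r (ρ_m − ρ_c) / ρ_c = 25.67 km × (3.299 − 2.831) / 2.831 = 4.24 km.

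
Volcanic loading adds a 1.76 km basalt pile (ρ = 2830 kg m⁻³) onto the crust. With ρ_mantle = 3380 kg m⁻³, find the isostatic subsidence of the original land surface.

Subaerial loading: s = t ρ_load / ρ_m.
s = 1.76 km × 2830/3380 = 1.47 km.

1.47 km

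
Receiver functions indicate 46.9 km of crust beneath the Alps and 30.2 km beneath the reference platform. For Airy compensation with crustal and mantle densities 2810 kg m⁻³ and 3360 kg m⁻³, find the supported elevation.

2.73 km

Excess crust Δ = 46.9 km − 30.2 km = 16.7 km, split between elevation h and root r with h + r = Δ.
Airy balance ρ_c h = (ρ_m − ρ_c) r gives r = h ρ_c/(ρ_m − ρ_c), so h (1 + ρ_c/(ρ_m − ρ_c)) = Δ, i.e. h = Δ (ρ_m − ρ_c)/ρ_m.
h = 16.7 km × 550/3360 = 2.73 km.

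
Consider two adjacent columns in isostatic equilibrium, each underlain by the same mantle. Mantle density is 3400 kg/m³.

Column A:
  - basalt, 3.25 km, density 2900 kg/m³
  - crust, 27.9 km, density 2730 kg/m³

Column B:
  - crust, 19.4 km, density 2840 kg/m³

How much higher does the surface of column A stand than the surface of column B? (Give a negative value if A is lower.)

For any compensation level in the mantle, the mantle terms cancel and isostasy reduces to e = (Σt_A − Σt_B) − (Σ(ρt)_A − Σ(ρt)_B) / ρ_m.
Σt_A = 31.15 km; Σt_B = 19.4 km; Σ(ρt)_A = 85592; Σ(ρt)_B = 55096 (in km·kg/m³).
e = (31.15 − 19.4) − (85592 − 55096) / 3400 = 2.78 km.

2.78 km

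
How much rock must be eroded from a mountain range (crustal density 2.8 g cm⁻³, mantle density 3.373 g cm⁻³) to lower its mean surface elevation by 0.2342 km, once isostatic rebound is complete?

1.38 km

Net drop Δ = e − u = e − e ρ_c/ρ_m = e (ρ_m − ρ_c)/ρ_m.
e = Δ ρ_m/(ρ_m − ρ_c) = 0.2342 km × 3.373/0.573 = 1.38 km.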